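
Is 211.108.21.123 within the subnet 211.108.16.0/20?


Subnet network: 211.108.16.0
Test IP AND mask: 211.108.16.0
Yes, 211.108.21.123 is in 211.108.16.0/20


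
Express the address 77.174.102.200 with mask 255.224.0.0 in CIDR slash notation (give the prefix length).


Binary: 11111111.11100000.00000000.00000000
Count leading 1s
Prefix: /11


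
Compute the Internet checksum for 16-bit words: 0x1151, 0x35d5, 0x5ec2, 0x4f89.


Sum all words (with carry folding):
+ 0x1151 = 0x1151
+ 0x35d5 = 0x4726
+ 0x5ec2 = 0xa5e8
+ 0x4f89 = 0xf571
One's complement: ~0xf571
Checksum = 0x0a8e


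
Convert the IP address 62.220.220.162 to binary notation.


62 = 00111110
220 = 11011100
220 = 11011100
162 = 10100010
Binary: 00111110.11011100.11011100.10100010


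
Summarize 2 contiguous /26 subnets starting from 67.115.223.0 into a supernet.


Original prefix: /26
Number of subnets: 2 = 2^1
New prefix = 26 - 1 = 25
Supernet: 67.115.223.0/25


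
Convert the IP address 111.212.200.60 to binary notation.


111 = 01101111
212 = 11010100
200 = 11001000
60 = 00111100
Binary: 01101111.11010100.11001000.00111100


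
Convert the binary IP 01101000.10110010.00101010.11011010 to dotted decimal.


01101000 = 104
10110010 = 178
00101010 = 42
11011010 = 218
IP: 104.178.42.218


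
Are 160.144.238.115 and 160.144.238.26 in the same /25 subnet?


Mask: 255.255.255.128
160.144.238.115 AND mask = 160.144.238.0
160.144.238.26 AND mask = 160.144.238.0
Yes, same subnet (160.144.238.0)


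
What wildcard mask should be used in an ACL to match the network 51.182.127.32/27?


Subnet mask: 255.255.255.224
Wildcard = 255.255.255.255 - subnet mask
255 - 255 = 0
255 - 255 = 0
255 - 255 = 0
255 - 224 = 31
Wildcard: 0.0.0.31


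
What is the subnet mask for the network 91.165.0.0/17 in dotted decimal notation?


/17 means 17 network bits, 15 host bits
Binary: 11111111111111111000000000000000
Mask: 255.255.128.0


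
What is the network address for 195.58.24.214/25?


IP:   11000011.00111010.00011000.11010110
Mask: 11111111.11111111.11111111.10000000
AND operation:
Net:  11000011.00111010.00011000.10000000
Network: 195.58.24.128/25


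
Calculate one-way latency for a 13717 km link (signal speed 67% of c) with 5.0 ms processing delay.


Speed = 0.67 * 3e5 km/s = 201000 km/s
Propagation delay = 13717 / 201000 = 0.0682 s = 68.2438 ms
Processing delay = 5.0 ms
Total one-way latency = 73.2438 ms


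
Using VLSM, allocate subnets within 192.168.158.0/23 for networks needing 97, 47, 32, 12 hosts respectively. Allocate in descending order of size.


97 hosts -> /25 (126 usable): 192.168.158.0/25
47 hosts -> /26 (62 usable): 192.168.158.128/26
32 hosts -> /26 (62 usable): 192.168.158.192/26
12 hosts -> /28 (14 usable): 192.168.159.0/28
Allocation: 192.168.158.0/25 (97 hosts, 126 usable); 192.168.158.128/26 (47 hosts, 62 usable); 192.168.158.192/26 (32 hosts, 62 usable); 192.168.159.0/28 (12 hosts, 14 usable)


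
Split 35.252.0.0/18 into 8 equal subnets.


New prefix = 18 + 3 = 21
Each subnet has 2048 addresses
  35.252.0.0/21
  35.252.8.0/21
  35.252.16.0/21
  35.252.24.0/21
  35.252.32.0/21
  35.252.40.0/21
  35.252.48.0/21
  35.252.56.0/21
Subnets: 35.252.0.0/21, 35.252.8.0/21, 35.252.16.0/21, 35.252.24.0/21, 35.252.32.0/21, 35.252.40.0/21, 35.252.48.0/21, 35.252.56.0/21


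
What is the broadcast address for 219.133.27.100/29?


Network: 219.133.27.96/29
Host bits = 3
Set all host bits to 1:
Broadcast: 219.133.27.103


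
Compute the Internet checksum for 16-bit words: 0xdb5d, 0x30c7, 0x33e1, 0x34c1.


Sum all words (with carry folding):
+ 0xdb5d = 0xdb5d
+ 0x30c7 = 0x0c25
+ 0x33e1 = 0x4006
+ 0x34c1 = 0x74c7
One's complement: ~0x74c7
Checksum = 0x8b38


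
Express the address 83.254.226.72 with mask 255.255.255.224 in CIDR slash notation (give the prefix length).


Binary: 11111111.11111111.11111111.11100000
Count leading 1s
Prefix: /27


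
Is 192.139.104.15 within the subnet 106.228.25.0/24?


Subnet network: 106.228.25.0
Test IP AND mask: 192.139.104.0
No, 192.139.104.15 is not in 106.228.25.0/24


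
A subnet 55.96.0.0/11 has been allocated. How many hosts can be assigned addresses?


Host bits = 32 - 11 = 21
Total addresses = 2^21 = 2097152
Usable = total - 2 (network and broadcast)
Usable hosts: 2097150


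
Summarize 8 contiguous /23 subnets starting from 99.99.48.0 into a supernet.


Original prefix: /23
Number of subnets: 8 = 2^3
New prefix = 23 - 3 = 20
Supernet: 99.99.48.0/20


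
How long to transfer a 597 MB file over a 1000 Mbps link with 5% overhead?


Effective throughput = 1000 * (1 - 5/100) = 950 Mbps
File size in Mb = 597 * 8 = 4776 Mb
Time = 4776 / 950
Time = 5.0274 seconds


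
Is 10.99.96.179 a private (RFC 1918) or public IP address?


RFC 1918 private ranges:
  10.0.0.0/8 (10.0.0.0 - 10.255.255.255)
  172.16.0.0/12 (172.16.0.0 - 172.31.255.255)
  192.168.0.0/16 (192.168.0.0 - 192.168.255.255)
Private (in 10.0.0.0/8)


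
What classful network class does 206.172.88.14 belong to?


First octet: 206
Binary: 11001110
110xxxxx -> Class C (192-223)
Class C, default mask 255.255.255.0 (/24)


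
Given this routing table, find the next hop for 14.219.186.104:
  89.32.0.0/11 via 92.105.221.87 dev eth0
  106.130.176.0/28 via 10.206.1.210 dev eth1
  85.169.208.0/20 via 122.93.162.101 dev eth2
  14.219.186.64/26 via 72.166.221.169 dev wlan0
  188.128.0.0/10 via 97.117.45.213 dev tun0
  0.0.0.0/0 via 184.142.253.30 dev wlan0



Longest prefix match for 14.219.186.104:
  /11 89.32.0.0: no
  /28 106.130.176.0: no
  /20 85.169.208.0: no
  /26 14.219.186.64: MATCH
  /10 188.128.0.0: no
  /0 0.0.0.0: MATCH
Selected: next-hop 72.166.221.169 via wlan0 (matched /26)


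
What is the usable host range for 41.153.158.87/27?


Network: 41.153.158.64
Broadcast: 41.153.158.95
First usable = network + 1
Last usable = broadcast - 1
Range: 41.153.158.65 to 41.153.158.94


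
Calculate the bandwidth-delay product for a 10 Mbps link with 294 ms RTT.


BDP = bandwidth * RTT
= 10 Mbps * 294 ms
= 10 * 1e6 * 294 / 1000 bits
= 2940000 bits
= 367500 bytes
= 358.8867 KB
BDP = 2940000 bits (367500 bytes)


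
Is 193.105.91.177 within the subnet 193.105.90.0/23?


Subnet network: 193.105.90.0
Test IP AND mask: 193.105.90.0
Yes, 193.105.91.177 is in 193.105.90.0/23


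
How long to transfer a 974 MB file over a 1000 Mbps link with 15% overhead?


Effective throughput = 1000 * (1 - 15/100) = 850 Mbps
File size in Mb = 974 * 8 = 7792 Mb
Time = 7792 / 850
Time = 9.1671 seconds


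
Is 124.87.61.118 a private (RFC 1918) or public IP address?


RFC 1918 private ranges:
  10.0.0.0/8 (10.0.0.0 - 10.255.255.255)
  172.16.0.0/12 (172.16.0.0 - 172.31.255.255)
  192.168.0.0/16 (192.168.0.0 - 192.168.255.255)
Public (not in any RFC 1918 range)


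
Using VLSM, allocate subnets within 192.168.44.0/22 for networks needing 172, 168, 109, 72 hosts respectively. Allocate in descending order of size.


172 hosts -> /24 (254 usable): 192.168.44.0/24
168 hosts -> /24 (254 usable): 192.168.45.0/24
109 hosts -> /25 (126 usable): 192.168.46.0/25
72 hosts -> /25 (126 usable): 192.168.46.128/25
Allocation: 192.168.44.0/24 (172 hosts, 254 usable); 192.168.45.0/24 (168 hosts, 254 usable); 192.168.46.0/25 (109 hosts, 126 usable); 192.168.46.128/25 (72 hosts, 126 usable)


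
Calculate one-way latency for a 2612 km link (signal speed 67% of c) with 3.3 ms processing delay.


Speed = 0.67 * 3e5 km/s = 201000 km/s
Propagation delay = 2612 / 201000 = 0.013 s = 12.995 ms
Processing delay = 3.3 ms
Total one-way latency = 16.295 ms


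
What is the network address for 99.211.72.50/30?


IP:   01100011.11010011.01001000.00110010
Mask: 11111111.11111111.11111111.11111100
AND operation:
Net:  01100011.11010011.01001000.00110000
Network: 99.211.72.48/30


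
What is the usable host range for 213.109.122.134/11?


Network: 213.96.0.0
Broadcast: 213.127.255.255
First usable = network + 1
Last usable = broadcast - 1
Range: 213.96.0.1 to 213.127.255.254


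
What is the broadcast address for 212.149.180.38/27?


Network: 212.149.180.32/27
Host bits = 5
Set all host bits to 1:
Broadcast: 212.149.180.63


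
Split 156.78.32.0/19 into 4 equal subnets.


New prefix = 19 + 2 = 21
Each subnet has 2048 addresses
  156.78.32.0/21
  156.78.40.0/21
  156.78.48.0/21
  156.78.56.0/21
Subnets: 156.78.32.0/21, 156.78.40.0/21, 156.78.48.0/21, 156.78.56.0/21


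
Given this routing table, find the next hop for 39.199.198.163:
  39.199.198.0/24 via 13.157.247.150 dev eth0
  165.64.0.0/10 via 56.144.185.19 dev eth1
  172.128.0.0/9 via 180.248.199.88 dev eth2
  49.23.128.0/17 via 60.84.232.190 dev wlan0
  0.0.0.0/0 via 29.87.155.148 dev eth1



Longest prefix match for 39.199.198.163:
  /24 39.199.198.0: MATCH
  /10 165.64.0.0: no
  /9 172.128.0.0: no
  /17 49.23.128.0: no
  /0 0.0.0.0: MATCH
Selected: next-hop 13.157.247.150 via eth0 (matched /24)


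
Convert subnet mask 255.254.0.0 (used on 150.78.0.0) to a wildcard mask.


Subnet mask: 255.254.0.0
Wildcard = 255.255.255.255 - subnet mask
255 - 255 = 0
255 - 254 = 1
255 - 0 = 255
255 - 0 = 255
Wildcard: 0.1.255.255


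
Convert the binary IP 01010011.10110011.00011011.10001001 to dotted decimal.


01010011 = 83
10110011 = 179
00011011 = 27
10001001 = 137
IP: 83.179.27.137


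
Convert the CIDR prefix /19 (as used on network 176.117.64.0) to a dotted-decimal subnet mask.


/19 means 19 network bits, 13 host bits
Binary: 11111111111111111110000000000000
Mask: 255.255.224.0


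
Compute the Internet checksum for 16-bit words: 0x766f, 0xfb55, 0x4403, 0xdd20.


Sum all words (with carry folding):
+ 0x766f = 0x766f
+ 0xfb55 = 0x71c5
+ 0x4403 = 0xb5c8
+ 0xdd20 = 0x92e9
One's complement: ~0x92e9
Checksum = 0x6d16


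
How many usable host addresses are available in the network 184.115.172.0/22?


Host bits = 32 - 22 = 10
Total addresses = 2^10 = 1024
Usable = total - 2 (network and broadcast)
Usable hosts: 1022


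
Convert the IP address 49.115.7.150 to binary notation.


49 = 00110001
115 = 01110011
7 = 00000111
150 = 10010110
Binary: 00110001.01110011.00000111.10010110


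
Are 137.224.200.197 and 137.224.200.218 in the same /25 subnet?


Mask: 255.255.255.128
137.224.200.197 AND mask = 137.224.200.128
137.224.200.218 AND mask = 137.224.200.128
Yes, same subnet (137.224.200.128)


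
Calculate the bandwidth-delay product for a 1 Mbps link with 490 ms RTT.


BDP = bandwidth * RTT
= 1 Mbps * 490 ms
= 1 * 1e6 * 490 / 1000 bits
= 490000 bits
= 61250 bytes
= 59.8145 KB
BDP = 490000 bits (61250 bytes)


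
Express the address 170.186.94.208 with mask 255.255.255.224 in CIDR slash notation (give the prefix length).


Binary: 11111111.11111111.11111111.11100000
Count leading 1s
Prefix: /27


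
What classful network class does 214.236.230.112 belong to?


First octet: 214
Binary: 11010110
110xxxxx -> Class C (192-223)
Class C, default mask 255.255.255.0 (/24)


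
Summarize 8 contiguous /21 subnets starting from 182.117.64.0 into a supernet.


Original prefix: /21
Number of subnets: 8 = 2^3
New prefix = 21 - 3 = 18
Supernet: 182.117.64.0/18


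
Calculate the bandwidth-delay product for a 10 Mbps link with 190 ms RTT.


BDP = bandwidth * RTT
= 10 Mbps * 190 ms
= 10 * 1e6 * 190 / 1000 bits
= 1900000 bits
= 237500 bytes
= 231.9336 KB
BDP = 1900000 bits (237500 bytes)


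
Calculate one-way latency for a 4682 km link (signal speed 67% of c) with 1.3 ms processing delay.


Speed = 0.67 * 3e5 km/s = 201000 km/s
Propagation delay = 4682 / 201000 = 0.0233 s = 23.2935 ms
Processing delay = 1.3 ms
Total one-way latency = 24.5935 ms


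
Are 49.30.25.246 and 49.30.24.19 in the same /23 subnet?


Mask: 255.255.254.0
49.30.25.246 AND mask = 49.30.24.0
49.30.24.19 AND mask = 49.30.24.0
Yes, same subnet (49.30.24.0)


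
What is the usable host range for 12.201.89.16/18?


Network: 12.201.64.0
Broadcast: 12.201.127.255
First usable = network + 1
Last usable = broadcast - 1
Range: 12.201.64.1 to 12.201.127.254


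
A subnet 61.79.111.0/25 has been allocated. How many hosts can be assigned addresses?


Host bits = 32 - 25 = 7
Total addresses = 2^7 = 128
Usable = total - 2 (network and broadcast)
Usable hosts: 126


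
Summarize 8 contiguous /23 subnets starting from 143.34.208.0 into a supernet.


Original prefix: /23
Number of subnets: 8 = 2^3
New prefix = 23 - 3 = 20
Supernet: 143.34.208.0/20


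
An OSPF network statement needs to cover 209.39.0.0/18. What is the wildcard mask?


Subnet mask: 255.255.192.0
Wildcard = 255.255.255.255 - subnet mask
255 - 255 = 0
255 - 255 = 0
255 - 192 = 63
255 - 0 = 255
Wildcard: 0.0.63.255


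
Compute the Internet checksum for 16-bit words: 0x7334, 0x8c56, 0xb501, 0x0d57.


Sum all words (with carry folding):
+ 0x7334 = 0x7334
+ 0x8c56 = 0xff8a
+ 0xb501 = 0xb48c
+ 0x0d57 = 0xc1e3
One's complement: ~0xc1e3
Checksum = 0x3e1c


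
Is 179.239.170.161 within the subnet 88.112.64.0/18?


Subnet network: 88.112.64.0
Test IP AND mask: 179.239.128.0
No, 179.239.170.161 is not in 88.112.64.0/18


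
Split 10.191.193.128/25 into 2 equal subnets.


New prefix = 25 + 1 = 26
Each subnet has 64 addresses
  10.191.193.128/26
  10.191.193.192/26
Subnets: 10.191.193.128/26, 10.191.193.192/26


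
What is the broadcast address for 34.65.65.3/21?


Network: 34.65.64.0/21
Host bits = 11
Set all host bits to 1:
Broadcast: 34.65.71.255


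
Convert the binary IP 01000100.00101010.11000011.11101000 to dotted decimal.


01000100 = 68
00101010 = 42
11000011 = 195
11101000 = 232
IP: 68.42.195.232


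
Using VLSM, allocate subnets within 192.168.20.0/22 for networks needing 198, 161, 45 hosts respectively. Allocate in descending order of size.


198 hosts -> /24 (254 usable): 192.168.20.0/24
161 hosts -> /24 (254 usable): 192.168.21.0/24
45 hosts -> /26 (62 usable): 192.168.22.0/26
Allocation: 192.168.20.0/24 (198 hosts, 254 usable); 192.168.21.0/24 (161 hosts, 254 usable); 192.168.22.0/26 (45 hosts, 62 usable)


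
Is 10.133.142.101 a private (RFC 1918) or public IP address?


RFC 1918 private ranges:
  10.0.0.0/8 (10.0.0.0 - 10.255.255.255)
  172.16.0.0/12 (172.16.0.0 - 172.31.255.255)
  192.168.0.0/16 (192.168.0.0 - 192.168.255.255)
Private (in 10.0.0.0/8)


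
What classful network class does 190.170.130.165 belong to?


First octet: 190
Binary: 10111110
10xxxxxx -> Class B (128-191)
Class B, default mask 255.255.0.0 (/16)


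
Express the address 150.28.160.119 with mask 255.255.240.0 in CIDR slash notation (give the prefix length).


Binary: 11111111.11111111.11110000.00000000
Count leading 1s
Prefix: /20


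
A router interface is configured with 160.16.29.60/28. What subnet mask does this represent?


/28 means 28 network bits, 4 host bits
Binary: 11111111111111111111111111110000
Mask: 255.255.255.240


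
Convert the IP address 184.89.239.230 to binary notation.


184 = 10111000
89 = 01011001
239 = 11101111
230 = 11100110
Binary: 10111000.01011001.11101111.11100110


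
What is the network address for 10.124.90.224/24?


IP:   00001010.01111100.01011010.11100000
Mask: 11111111.11111111.11111111.00000000
AND operation:
Net:  00001010.01111100.01011010.00000000
Network: 10.124.90.0/24


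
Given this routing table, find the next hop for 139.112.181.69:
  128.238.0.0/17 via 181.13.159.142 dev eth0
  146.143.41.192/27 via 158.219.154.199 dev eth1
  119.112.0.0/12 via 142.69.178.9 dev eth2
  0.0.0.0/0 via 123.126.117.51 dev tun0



Longest prefix match for 139.112.181.69:
  /17 128.238.0.0: no
  /27 146.143.41.192: no
  /12 119.112.0.0: no
  /0 0.0.0.0: MATCH
Selected: next-hop 123.126.117.51 via tun0 (matched /0)


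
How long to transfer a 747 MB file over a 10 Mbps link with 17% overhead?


Effective throughput = 10 * (1 - 17/100) = 8.3 Mbps
File size in Mb = 747 * 8 = 5976 Mb
Time = 5976 / 8.3
Time = 720.0 seconds


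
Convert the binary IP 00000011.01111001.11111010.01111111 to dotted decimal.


00000011 = 3
01111001 = 121
11111010 = 250
01111111 = 127
IP: 3.121.250.127


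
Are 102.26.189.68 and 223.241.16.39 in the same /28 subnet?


Mask: 255.255.255.240
102.26.189.68 AND mask = 102.26.189.64
223.241.16.39 AND mask = 223.241.16.32
No, different subnets (102.26.189.64 vs 223.241.16.32)


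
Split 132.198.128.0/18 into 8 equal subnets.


New prefix = 18 + 3 = 21
Each subnet has 2048 addresses
  132.198.128.0/21
  132.198.136.0/21
  132.198.144.0/21
  132.198.152.0/21
  132.198.160.0/21
  132.198.168.0/21
  132.198.176.0/21
  132.198.184.0/21
Subnets: 132.198.128.0/21, 132.198.136.0/21, 132.198.144.0/21, 132.198.152.0/21, 132.198.160.0/21, 132.198.168.0/21, 132.198.176.0/21, 132.198.184.0/21


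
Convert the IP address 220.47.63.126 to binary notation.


220 = 11011100
47 = 00101111
63 = 00111111
126 = 01111110
Binary: 11011100.00101111.00111111.01111110


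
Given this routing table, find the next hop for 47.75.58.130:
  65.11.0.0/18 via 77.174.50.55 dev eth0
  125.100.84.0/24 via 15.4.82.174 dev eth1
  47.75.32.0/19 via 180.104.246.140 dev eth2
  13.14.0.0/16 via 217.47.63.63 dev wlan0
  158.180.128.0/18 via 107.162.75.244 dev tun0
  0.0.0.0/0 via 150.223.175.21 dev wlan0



Longest prefix match for 47.75.58.130:
  /18 65.11.0.0: no
  /24 125.100.84.0: no
  /19 47.75.32.0: MATCH
  /16 13.14.0.0: no
  /18 158.180.128.0: no
  /0 0.0.0.0: MATCH
Selected: next-hop 180.104.246.140 via eth2 (matched /19)


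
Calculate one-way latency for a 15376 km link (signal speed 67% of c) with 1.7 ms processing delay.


Speed = 0.67 * 3e5 km/s = 201000 km/s
Propagation delay = 15376 / 201000 = 0.0765 s = 76.4975 ms
Processing delay = 1.7 ms
Total one-way latency = 78.1975 ms


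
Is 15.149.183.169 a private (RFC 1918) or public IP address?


RFC 1918 private ranges:
  10.0.0.0/8 (10.0.0.0 - 10.255.255.255)
  172.16.0.0/12 (172.16.0.0 - 172.31.255.255)
  192.168.0.0/16 (192.168.0.0 - 192.168.255.255)
Public (not in any RFC 1918 range)


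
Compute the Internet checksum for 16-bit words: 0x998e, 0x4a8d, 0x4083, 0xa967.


Sum all words (with carry folding):
+ 0x998e = 0x998e
+ 0x4a8d = 0xe41b
+ 0x4083 = 0x249f
+ 0xa967 = 0xce06
One's complement: ~0xce06
Checksum = 0x31f9


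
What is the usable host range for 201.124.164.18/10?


Network: 201.64.0.0
Broadcast: 201.127.255.255
First usable = network + 1
Last usable = broadcast - 1
Range: 201.64.0.1 to 201.127.255.254


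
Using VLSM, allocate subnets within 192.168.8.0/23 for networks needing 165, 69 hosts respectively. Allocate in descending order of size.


165 hosts -> /24 (254 usable): 192.168.8.0/24
69 hosts -> /25 (126 usable): 192.168.9.0/25
Allocation: 192.168.8.0/24 (165 hosts, 254 usable); 192.168.9.0/25 (69 hosts, 126 usable)


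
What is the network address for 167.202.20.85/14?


IP:   10100111.11001010.00010100.01010101
Mask: 11111111.11111100.00000000.00000000
AND operation:
Net:  10100111.11001000.00000000.00000000
Network: 167.200.0.0/14


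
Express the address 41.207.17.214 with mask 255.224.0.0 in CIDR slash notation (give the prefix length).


Binary: 11111111.11100000.00000000.00000000
Count leading 1s
Prefix: /11


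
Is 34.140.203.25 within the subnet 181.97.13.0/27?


Subnet network: 181.97.13.0
Test IP AND mask: 34.140.203.0
No, 34.140.203.25 is not in 181.97.13.0/27


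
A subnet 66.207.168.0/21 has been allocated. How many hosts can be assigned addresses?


Host bits = 32 - 21 = 11
Total addresses = 2^11 = 2048
Usable = total - 2 (network and broadcast)
Usable hosts: 2046


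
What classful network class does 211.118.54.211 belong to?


First octet: 211
Binary: 11010011
110xxxxx -> Class C (192-223)
Class C, default mask 255.255.255.0 (/24)


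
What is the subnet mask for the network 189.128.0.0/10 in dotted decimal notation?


/10 means 10 network bits, 22 host bits
Binary: 11111111110000000000000000000000
Mask: 255.192.0.0


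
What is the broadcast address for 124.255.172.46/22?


Network: 124.255.172.0/22
Host bits = 10
Set all host bits to 1:
Broadcast: 124.255.175.255


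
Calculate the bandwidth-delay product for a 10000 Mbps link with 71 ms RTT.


BDP = bandwidth * RTT
= 10000 Mbps * 71 ms
= 10000 * 1e6 * 71 / 1000 bits
= 710000000 bits
= 88750000 bytes
= 86669.9219 KB
BDP = 710000000 bits (88750000 bytes)


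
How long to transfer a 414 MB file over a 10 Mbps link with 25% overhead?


Effective throughput = 10 * (1 - 25/100) = 7.5 Mbps
File size in Mb = 414 * 8 = 3312 Mb
Time = 3312 / 7.5
Time = 441.6 seconds


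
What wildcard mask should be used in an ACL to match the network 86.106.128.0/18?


Subnet mask: 255.255.192.0
Wildcard = 255.255.255.255 - subnet mask
255 - 255 = 0
255 - 255 = 0
255 - 192 = 63
255 - 0 = 255
Wildcard: 0.0.63.255


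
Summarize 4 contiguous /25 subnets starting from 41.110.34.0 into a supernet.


Original prefix: /25
Number of subnets: 4 = 2^2
New prefix = 25 - 2 = 23
Supernet: 41.110.34.0/23


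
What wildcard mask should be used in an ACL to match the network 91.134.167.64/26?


Subnet mask: 255.255.255.192
Wildcard = 255.255.255.255 - subnet mask
255 - 255 = 0
255 - 255 = 0
255 - 255 = 0
255 - 192 = 63
Wildcard: 0.0.0.63


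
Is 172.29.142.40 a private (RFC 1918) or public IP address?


RFC 1918 private ranges:
  10.0.0.0/8 (10.0.0.0 - 10.255.255.255)
  172.16.0.0/12 (172.16.0.0 - 172.31.255.255)
  192.168.0.0/16 (192.168.0.0 - 192.168.255.255)
Private (in 172.16.0.0/12)


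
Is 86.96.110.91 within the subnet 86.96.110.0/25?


Subnet network: 86.96.110.0
Test IP AND mask: 86.96.110.0
Yes, 86.96.110.91 is in 86.96.110.0/25


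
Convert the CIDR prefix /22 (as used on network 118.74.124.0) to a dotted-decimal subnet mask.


/22 means 22 network bits, 10 host bits
Binary: 11111111111111111111110000000000
Mask: 255.255.252.0


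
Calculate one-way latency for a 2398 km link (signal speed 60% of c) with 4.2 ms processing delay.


Speed = 0.6 * 3e5 km/s = 180000 km/s
Propagation delay = 2398 / 180000 = 0.0133 s = 13.3222 ms
Processing delay = 4.2 ms
Total one-way latency = 17.5222 ms


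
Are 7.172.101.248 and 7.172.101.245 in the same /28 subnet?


Mask: 255.255.255.240
7.172.101.248 AND mask = 7.172.101.240
7.172.101.245 AND mask = 7.172.101.240
Yes, same subnet (7.172.101.240)


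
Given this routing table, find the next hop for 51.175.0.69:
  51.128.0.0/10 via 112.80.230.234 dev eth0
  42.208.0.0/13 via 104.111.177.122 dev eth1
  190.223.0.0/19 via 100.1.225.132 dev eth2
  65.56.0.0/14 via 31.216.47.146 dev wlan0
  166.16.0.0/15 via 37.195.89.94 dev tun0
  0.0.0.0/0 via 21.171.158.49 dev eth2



Longest prefix match for 51.175.0.69:
  /10 51.128.0.0: MATCH
  /13 42.208.0.0: no
  /19 190.223.0.0: no
  /14 65.56.0.0: no
  /15 166.16.0.0: no
  /0 0.0.0.0: MATCH
Selected: next-hop 112.80.230.234 via eth0 (matched /10)


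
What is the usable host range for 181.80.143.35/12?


Network: 181.80.0.0
Broadcast: 181.95.255.255
First usable = network + 1
Last usable = broadcast - 1
Range: 181.80.0.1 to 181.95.255.254


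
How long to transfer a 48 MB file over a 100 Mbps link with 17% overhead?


Effective throughput = 100 * (1 - 17/100) = 83 Mbps
File size in Mb = 48 * 8 = 384 Mb
Time = 384 / 83
Time = 4.6265 seconds


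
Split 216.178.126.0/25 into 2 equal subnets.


New prefix = 25 + 1 = 26
Each subnet has 64 addresses
  216.178.126.0/26
  216.178.126.64/26
Subnets: 216.178.126.0/26, 216.178.126.64/26


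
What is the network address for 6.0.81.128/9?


IP:   00000110.00000000.01010001.10000000
Mask: 11111111.10000000.00000000.00000000
AND operation:
Net:  00000110.00000000.00000000.00000000
Network: 6.0.0.0/9


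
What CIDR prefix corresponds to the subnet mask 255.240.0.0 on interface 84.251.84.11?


Binary: 11111111.11110000.00000000.00000000
Count leading 1s
Prefix: /12


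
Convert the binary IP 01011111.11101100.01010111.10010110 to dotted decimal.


01011111 = 95
11101100 = 236
01010111 = 87
10010110 = 150
IP: 95.236.87.150


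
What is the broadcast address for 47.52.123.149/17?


Network: 47.52.0.0/17
Host bits = 15
Set all host bits to 1:
Broadcast: 47.52.127.255


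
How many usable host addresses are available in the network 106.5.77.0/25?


Host bits = 32 - 25 = 7
Total addresses = 2^7 = 128
Usable = total - 2 (network and broadcast)
Usable hosts: 126


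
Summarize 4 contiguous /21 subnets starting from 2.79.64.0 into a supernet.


Original prefix: /21
Number of subnets: 4 = 2^2
New prefix = 21 - 2 = 19
Supernet: 2.79.64.0/19


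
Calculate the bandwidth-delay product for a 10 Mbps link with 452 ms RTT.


BDP = bandwidth * RTT
= 10 Mbps * 452 ms
= 10 * 1e6 * 452 / 1000 bits
= 4520000 bits
= 565000 bytes
= 551.7578 KB
BDP = 4520000 bits (565000 bytes)


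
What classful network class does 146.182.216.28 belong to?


First octet: 146
Binary: 10010010
10xxxxxx -> Class B (128-191)
Class B, default mask 255.255.0.0 (/16)


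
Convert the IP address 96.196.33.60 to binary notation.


96 = 01100000
196 = 11000100
33 = 00100001
60 = 00111100
Binary: 01100000.11000100.00100001.00111100


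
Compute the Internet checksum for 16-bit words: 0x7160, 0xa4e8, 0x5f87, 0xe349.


Sum all words (with carry folding):
+ 0x7160 = 0x7160
+ 0xa4e8 = 0x1649
+ 0x5f87 = 0x75d0
+ 0xe349 = 0x591a
One's complement: ~0x591a
Checksum = 0xa6e5


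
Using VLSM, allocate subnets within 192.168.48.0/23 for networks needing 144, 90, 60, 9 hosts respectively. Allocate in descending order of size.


144 hosts -> /24 (254 usable): 192.168.48.0/24
90 hosts -> /25 (126 usable): 192.168.49.0/25
60 hosts -> /26 (62 usable): 192.168.49.128/26
9 hosts -> /28 (14 usable): 192.168.49.192/28
Allocation: 192.168.48.0/24 (144 hosts, 254 usable); 192.168.49.0/25 (90 hosts, 126 usable); 192.168.49.128/26 (60 hosts, 62 usable); 192.168.49.192/28 (9 hosts, 14 usable)


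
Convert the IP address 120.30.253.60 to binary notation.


120 = 01111000
30 = 00011110
253 = 11111101
60 = 00111100
Binary: 01111000.00011110.11111101.00111100


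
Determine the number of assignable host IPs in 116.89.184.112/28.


Host bits = 32 - 28 = 4
Total addresses = 2^4 = 16
Usable = total - 2 (network and broadcast)
Usable hosts: 14


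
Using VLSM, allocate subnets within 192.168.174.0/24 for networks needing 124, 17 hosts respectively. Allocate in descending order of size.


124 hosts -> /25 (126 usable): 192.168.174.0/25
17 hosts -> /27 (30 usable): 192.168.174.128/27
Allocation: 192.168.174.0/25 (124 hosts, 126 usable); 192.168.174.128/27 (17 hosts, 30 usable)


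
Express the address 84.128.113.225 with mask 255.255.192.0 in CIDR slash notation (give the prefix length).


Binary: 11111111.11111111.11000000.00000000
Count leading 1s
Prefix: /18


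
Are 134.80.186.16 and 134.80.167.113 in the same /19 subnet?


Mask: 255.255.224.0
134.80.186.16 AND mask = 134.80.160.0
134.80.167.113 AND mask = 134.80.160.0
Yes, same subnet (134.80.160.0)


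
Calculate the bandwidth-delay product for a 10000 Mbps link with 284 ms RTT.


BDP = bandwidth * RTT
= 10000 Mbps * 284 ms
= 10000 * 1e6 * 284 / 1000 bits
= 2840000000 bits
= 355000000 bytes
= 346679.6875 KB
BDP = 2840000000 bits (355000000 bytes)


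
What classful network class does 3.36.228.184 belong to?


First octet: 3
Binary: 00000011
0xxxxxxx -> Class A (1-126)
Class A, default mask 255.0.0.0 (/8)


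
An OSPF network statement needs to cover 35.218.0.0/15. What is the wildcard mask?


Subnet mask: 255.254.0.0
Wildcard = 255.255.255.255 - subnet mask
255 - 255 = 0
255 - 254 = 1
255 - 0 = 255
255 - 0 = 255
Wildcard: 0.1.255.255


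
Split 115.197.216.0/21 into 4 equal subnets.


New prefix = 21 + 2 = 23
Each subnet has 512 addresses
  115.197.216.0/23
  115.197.218.0/23
  115.197.220.0/23
  115.197.222.0/23
Subnets: 115.197.216.0/23, 115.197.218.0/23, 115.197.220.0/23, 115.197.222.0/23


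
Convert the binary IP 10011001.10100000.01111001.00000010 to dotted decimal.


10011001 = 153
10100000 = 160
01111001 = 121
00000010 = 2
IP: 153.160.121.2


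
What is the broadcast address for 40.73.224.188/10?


Network: 40.64.0.0/10
Host bits = 22
Set all host bits to 1:
Broadcast: 40.127.255.255


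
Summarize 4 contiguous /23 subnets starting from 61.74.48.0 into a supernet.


Original prefix: /23
Number of subnets: 4 = 2^2
New prefix = 23 - 2 = 21
Supernet: 61.74.48.0/21


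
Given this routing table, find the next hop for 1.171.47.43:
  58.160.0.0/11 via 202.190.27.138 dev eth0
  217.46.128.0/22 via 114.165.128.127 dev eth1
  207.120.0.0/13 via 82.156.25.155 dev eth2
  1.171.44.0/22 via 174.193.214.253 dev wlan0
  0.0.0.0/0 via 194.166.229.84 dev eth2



Longest prefix match for 1.171.47.43:
  /11 58.160.0.0: no
  /22 217.46.128.0: no
  /13 207.120.0.0: no
  /22 1.171.44.0: MATCH
  /0 0.0.0.0: MATCH
Selected: next-hop 174.193.214.253 via wlan0 (matched /22)


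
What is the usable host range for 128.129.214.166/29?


Network: 128.129.214.160
Broadcast: 128.129.214.167
First usable = network + 1
Last usable = broadcast - 1
Range: 128.129.214.161 to 128.129.214.166


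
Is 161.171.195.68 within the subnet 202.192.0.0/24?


Subnet network: 202.192.0.0
Test IP AND mask: 161.171.195.0
No, 161.171.195.68 is not in 202.192.0.0/24


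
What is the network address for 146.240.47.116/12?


IP:   10010010.11110000.00101111.01110100
Mask: 11111111.11110000.00000000.00000000
AND operation:
Net:  10010010.11110000.00000000.00000000
Network: 146.240.0.0/12


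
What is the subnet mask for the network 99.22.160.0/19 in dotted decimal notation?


/19 means 19 network bits, 13 host bits
Binary: 11111111111111111110000000000000
Mask: 255.255.224.0


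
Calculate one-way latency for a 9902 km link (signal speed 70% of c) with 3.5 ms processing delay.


Speed = 0.7 * 3e5 km/s = 210000 km/s
Propagation delay = 9902 / 210000 = 0.0472 s = 47.1524 ms
Processing delay = 3.5 ms
Total one-way latency = 50.6524 ms


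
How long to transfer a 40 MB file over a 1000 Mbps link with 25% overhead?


Effective throughput = 1000 * (1 - 25/100) = 750 Mbps
File size in Mb = 40 * 8 = 320 Mb
Time = 320 / 750
Time = 0.4267 seconds


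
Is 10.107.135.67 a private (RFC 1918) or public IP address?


RFC 1918 private ranges:
  10.0.0.0/8 (10.0.0.0 - 10.255.255.255)
  172.16.0.0/12 (172.16.0.0 - 172.31.255.255)
  192.168.0.0/16 (192.168.0.0 - 192.168.255.255)
Private (in 10.0.0.0/8)


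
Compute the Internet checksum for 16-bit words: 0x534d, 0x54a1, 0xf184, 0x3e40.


Sum all words (with carry folding):
+ 0x534d = 0x534d
+ 0x54a1 = 0xa7ee
+ 0xf184 = 0x9973
+ 0x3e40 = 0xd7b3
One's complement: ~0xd7b3
Checksum = 0x284c


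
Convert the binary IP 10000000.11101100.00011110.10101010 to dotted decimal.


10000000 = 128
11101100 = 236
00011110 = 30
10101010 = 170
IP: 128.236.30.170


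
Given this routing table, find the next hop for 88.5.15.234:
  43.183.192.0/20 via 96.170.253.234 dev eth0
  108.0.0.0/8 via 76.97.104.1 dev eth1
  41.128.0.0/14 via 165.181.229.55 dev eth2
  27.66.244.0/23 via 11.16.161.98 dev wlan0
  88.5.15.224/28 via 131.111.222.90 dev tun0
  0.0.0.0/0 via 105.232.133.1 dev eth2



Longest prefix match for 88.5.15.234:
  /20 43.183.192.0: no
  /8 108.0.0.0: no
  /14 41.128.0.0: no
  /23 27.66.244.0: no
  /28 88.5.15.224: MATCH
  /0 0.0.0.0: MATCH
Selected: next-hop 131.111.222.90 via tun0 (matched /28)


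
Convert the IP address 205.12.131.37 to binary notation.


205 = 11001101
12 = 00001100
131 = 10000011
37 = 00100101
Binary: 11001101.00001100.10000011.00100101


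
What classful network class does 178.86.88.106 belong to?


First octet: 178
Binary: 10110010
10xxxxxx -> Class B (128-191)
Class B, default mask 255.255.0.0 (/16)


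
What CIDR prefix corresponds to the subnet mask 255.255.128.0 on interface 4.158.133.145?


Binary: 11111111.11111111.10000000.00000000
Count leading 1s
Prefix: /17


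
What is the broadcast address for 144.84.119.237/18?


Network: 144.84.64.0/18
Host bits = 14
Set all host bits to 1:
Broadcast: 144.84.127.255


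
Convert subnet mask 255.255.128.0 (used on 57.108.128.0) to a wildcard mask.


Subnet mask: 255.255.128.0
Wildcard = 255.255.255.255 - subnet mask
255 - 255 = 0
255 - 255 = 0
255 - 128 = 127
255 - 0 = 255
Wildcard: 0.0.127.255


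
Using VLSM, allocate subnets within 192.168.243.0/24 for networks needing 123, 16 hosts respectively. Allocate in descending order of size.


123 hosts -> /25 (126 usable): 192.168.243.0/25
16 hosts -> /27 (30 usable): 192.168.243.128/27
Allocation: 192.168.243.0/25 (123 hosts, 126 usable); 192.168.243.128/27 (16 hosts, 30 usable)


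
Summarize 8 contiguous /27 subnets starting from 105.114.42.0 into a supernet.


Original prefix: /27
Number of subnets: 8 = 2^3
New prefix = 27 - 3 = 24
Supernet: 105.114.42.0/24


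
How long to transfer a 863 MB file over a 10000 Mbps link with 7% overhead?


Effective throughput = 10000 * (1 - 7/100) = 9300 Mbps
File size in Mb = 863 * 8 = 6904 Mb
Time = 6904 / 9300
Time = 0.7424 seconds


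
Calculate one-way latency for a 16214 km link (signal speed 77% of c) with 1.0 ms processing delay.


Speed = 0.77 * 3e5 km/s = 231000 km/s
Propagation delay = 16214 / 231000 = 0.0702 s = 70.1905 ms
Processing delay = 1.0 ms
Total one-way latency = 71.1905 ms


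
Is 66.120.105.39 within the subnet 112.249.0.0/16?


Subnet network: 112.249.0.0
Test IP AND mask: 66.120.0.0
No, 66.120.105.39 is not in 112.249.0.0/16


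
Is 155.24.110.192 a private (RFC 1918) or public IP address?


RFC 1918 private ranges:
  10.0.0.0/8 (10.0.0.0 - 10.255.255.255)
  172.16.0.0/12 (172.16.0.0 - 172.31.255.255)
  192.168.0.0/16 (192.168.0.0 - 192.168.255.255)
Public (not in any RFC 1918 range)


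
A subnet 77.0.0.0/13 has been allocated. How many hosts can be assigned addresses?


Host bits = 32 - 13 = 19
Total addresses = 2^19 = 524288
Usable = total - 2 (network and broadcast)
Usable hosts: 524286


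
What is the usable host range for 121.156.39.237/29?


Network: 121.156.39.232
Broadcast: 121.156.39.239
First usable = network + 1
Last usable = broadcast - 1
Range: 121.156.39.233 to 121.156.39.238


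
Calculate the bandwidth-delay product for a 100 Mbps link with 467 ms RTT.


BDP = bandwidth * RTT
= 100 Mbps * 467 ms
= 100 * 1e6 * 467 / 1000 bits
= 46700000 bits
= 5837500 bytes
= 5700.6836 KB
BDP = 46700000 bits (5837500 bytes)


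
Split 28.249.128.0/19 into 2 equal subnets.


New prefix = 19 + 1 = 20
Each subnet has 4096 addresses
  28.249.128.0/20
  28.249.144.0/20
Subnets: 28.249.128.0/20, 28.249.144.0/20


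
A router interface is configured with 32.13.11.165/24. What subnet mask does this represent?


/24 means 24 network bits, 8 host bits
Binary: 11111111111111111111111100000000
Mask: 255.255.255.0


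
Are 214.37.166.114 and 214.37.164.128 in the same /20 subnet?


Mask: 255.255.240.0
214.37.166.114 AND mask = 214.37.160.0
214.37.164.128 AND mask = 214.37.160.0
Yes, same subnet (214.37.160.0)


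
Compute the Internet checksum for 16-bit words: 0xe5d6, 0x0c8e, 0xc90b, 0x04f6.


Sum all words (with carry folding):
+ 0xe5d6 = 0xe5d6
+ 0x0c8e = 0xf264
+ 0xc90b = 0xbb70
+ 0x04f6 = 0xc066
One's complement: ~0xc066
Checksum = 0x3f99


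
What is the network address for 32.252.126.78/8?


IP:   00100000.11111100.01111110.01001110
Mask: 11111111.00000000.00000000.00000000
AND operation:
Net:  00100000.00000000.00000000.00000000
Network: 32.0.0.0/8


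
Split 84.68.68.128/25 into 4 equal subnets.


New prefix = 25 + 2 = 27
Each subnet has 32 addresses
  84.68.68.128/27
  84.68.68.160/27
  84.68.68.192/27
  84.68.68.224/27
Subnets: 84.68.68.128/27, 84.68.68.160/27, 84.68.68.192/27, 84.68.68.224/27


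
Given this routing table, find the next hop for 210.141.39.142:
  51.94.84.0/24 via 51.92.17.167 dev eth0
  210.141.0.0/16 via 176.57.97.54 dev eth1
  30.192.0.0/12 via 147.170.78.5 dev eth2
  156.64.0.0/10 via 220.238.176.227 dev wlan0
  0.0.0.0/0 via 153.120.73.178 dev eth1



Longest prefix match for 210.141.39.142:
  /24 51.94.84.0: no
  /16 210.141.0.0: MATCH
  /12 30.192.0.0: no
  /10 156.64.0.0: no
  /0 0.0.0.0: MATCH
Selected: next-hop 176.57.97.54 via eth1 (matched /16)


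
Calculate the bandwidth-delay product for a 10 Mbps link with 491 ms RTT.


BDP = bandwidth * RTT
= 10 Mbps * 491 ms
= 10 * 1e6 * 491 / 1000 bits
= 4910000 bits
= 613750 bytes
= 599.3652 KB
BDP = 4910000 bits (613750 bytes)


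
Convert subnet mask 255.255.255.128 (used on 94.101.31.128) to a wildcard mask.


Subnet mask: 255.255.255.128
Wildcard = 255.255.255.255 - subnet mask
255 - 255 = 0
255 - 255 = 0
255 - 255 = 0
255 - 128 = 127
Wildcard: 0.0.0.127


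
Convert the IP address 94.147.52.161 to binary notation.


94 = 01011110
147 = 10010011
52 = 00110100
161 = 10100001
Binary: 01011110.10010011.00110100.10100001


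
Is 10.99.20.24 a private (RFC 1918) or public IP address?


RFC 1918 private ranges:
  10.0.0.0/8 (10.0.0.0 - 10.255.255.255)
  172.16.0.0/12 (172.16.0.0 - 172.31.255.255)
  192.168.0.0/16 (192.168.0.0 - 192.168.255.255)
Private (in 10.0.0.0/8)


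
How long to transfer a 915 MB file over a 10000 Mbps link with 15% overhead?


Effective throughput = 10000 * (1 - 15/100) = 8500 Mbps
File size in Mb = 915 * 8 = 7320 Mb
Time = 7320 / 8500
Time = 0.8612 seconds


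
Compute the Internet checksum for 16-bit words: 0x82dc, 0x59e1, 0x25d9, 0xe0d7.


Sum all words (with carry folding):
+ 0x82dc = 0x82dc
+ 0x59e1 = 0xdcbd
+ 0x25d9 = 0x0297
+ 0xe0d7 = 0xe36e
One's complement: ~0xe36e
Checksum = 0x1c91


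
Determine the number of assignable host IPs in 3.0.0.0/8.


Host bits = 32 - 8 = 24
Total addresses = 2^24 = 16777216
Usable = total - 2 (network and broadcast)
Usable hosts: 16777214


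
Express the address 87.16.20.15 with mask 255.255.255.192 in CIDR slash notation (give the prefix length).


Binary: 11111111.11111111.11111111.11000000
Count leading 1s
Prefix: /26


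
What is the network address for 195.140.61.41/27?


IP:   11000011.10001100.00111101.00101001
Mask: 11111111.11111111.11111111.11100000
AND operation:
Net:  11000011.10001100.00111101.00100000
Network: 195.140.61.32/27


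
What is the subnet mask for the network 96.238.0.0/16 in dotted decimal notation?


/16 means 16 network bits, 16 host bits
Binary: 11111111111111110000000000000000
Mask: 255.255.0.0


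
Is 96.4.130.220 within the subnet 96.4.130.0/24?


Subnet network: 96.4.130.0
Test IP AND mask: 96.4.130.0
Yes, 96.4.130.220 is in 96.4.130.0/24


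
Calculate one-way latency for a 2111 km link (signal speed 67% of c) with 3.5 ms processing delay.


Speed = 0.67 * 3e5 km/s = 201000 km/s
Propagation delay = 2111 / 201000 = 0.0105 s = 10.5025 ms
Processing delay = 3.5 ms
Total one-way latency = 14.0025 ms


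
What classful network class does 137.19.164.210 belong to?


First octet: 137
Binary: 10001001
10xxxxxx -> Class B (128-191)
Class B, default mask 255.255.0.0 (/16)


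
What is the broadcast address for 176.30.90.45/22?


Network: 176.30.88.0/22
Host bits = 10
Set all host bits to 1:
Broadcast: 176.30.91.255


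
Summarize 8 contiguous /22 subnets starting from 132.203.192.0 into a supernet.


Original prefix: /22
Number of subnets: 8 = 2^3
New prefix = 22 - 3 = 19
Supernet: 132.203.192.0/19


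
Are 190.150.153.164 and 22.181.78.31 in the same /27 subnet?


Mask: 255.255.255.224
190.150.153.164 AND mask = 190.150.153.160
22.181.78.31 AND mask = 22.181.78.0
No, different subnets (190.150.153.160 vs 22.181.78.0)
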